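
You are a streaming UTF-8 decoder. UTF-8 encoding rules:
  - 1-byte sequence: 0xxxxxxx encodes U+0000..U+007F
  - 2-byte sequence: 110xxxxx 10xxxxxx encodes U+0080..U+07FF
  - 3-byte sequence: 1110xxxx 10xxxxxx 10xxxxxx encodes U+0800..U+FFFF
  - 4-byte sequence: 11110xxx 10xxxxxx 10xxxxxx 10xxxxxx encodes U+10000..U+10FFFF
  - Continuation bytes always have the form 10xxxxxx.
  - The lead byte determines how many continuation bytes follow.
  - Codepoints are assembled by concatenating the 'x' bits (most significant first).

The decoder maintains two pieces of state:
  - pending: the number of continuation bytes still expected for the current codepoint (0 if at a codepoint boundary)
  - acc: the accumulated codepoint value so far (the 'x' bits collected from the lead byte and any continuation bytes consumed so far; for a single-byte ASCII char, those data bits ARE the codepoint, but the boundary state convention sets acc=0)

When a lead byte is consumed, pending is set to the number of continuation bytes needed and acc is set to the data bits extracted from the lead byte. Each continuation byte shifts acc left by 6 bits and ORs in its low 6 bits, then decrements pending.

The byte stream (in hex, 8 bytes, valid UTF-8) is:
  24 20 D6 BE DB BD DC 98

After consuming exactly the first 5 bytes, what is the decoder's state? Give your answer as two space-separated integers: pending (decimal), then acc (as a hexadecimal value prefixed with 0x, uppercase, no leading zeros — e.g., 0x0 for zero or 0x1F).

Answer: 1 0x1B

Derivation:
Byte[0]=24: 1-byte. pending=0, acc=0x0
Byte[1]=20: 1-byte. pending=0, acc=0x0
Byte[2]=D6: 2-byte lead. pending=1, acc=0x16
Byte[3]=BE: continuation. acc=(acc<<6)|0x3E=0x5BE, pending=0
Byte[4]=DB: 2-byte lead. pending=1, acc=0x1B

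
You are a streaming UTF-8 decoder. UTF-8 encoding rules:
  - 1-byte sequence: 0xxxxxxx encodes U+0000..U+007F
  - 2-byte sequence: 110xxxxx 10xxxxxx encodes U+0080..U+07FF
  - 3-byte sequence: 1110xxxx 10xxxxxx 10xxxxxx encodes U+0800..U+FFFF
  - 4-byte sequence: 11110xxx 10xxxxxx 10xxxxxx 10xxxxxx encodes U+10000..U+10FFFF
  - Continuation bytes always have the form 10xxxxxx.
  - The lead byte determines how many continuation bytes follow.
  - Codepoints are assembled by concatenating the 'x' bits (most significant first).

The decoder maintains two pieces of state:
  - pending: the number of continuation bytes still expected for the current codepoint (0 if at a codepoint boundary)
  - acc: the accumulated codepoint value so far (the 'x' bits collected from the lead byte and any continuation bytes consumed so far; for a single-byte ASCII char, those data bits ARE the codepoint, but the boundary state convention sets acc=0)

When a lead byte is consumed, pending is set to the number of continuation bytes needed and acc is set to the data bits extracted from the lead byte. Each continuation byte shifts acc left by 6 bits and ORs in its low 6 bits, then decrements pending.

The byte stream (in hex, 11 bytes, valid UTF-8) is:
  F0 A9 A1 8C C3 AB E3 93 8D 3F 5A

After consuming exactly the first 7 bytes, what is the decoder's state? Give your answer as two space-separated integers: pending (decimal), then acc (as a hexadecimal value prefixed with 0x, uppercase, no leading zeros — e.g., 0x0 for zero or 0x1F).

Byte[0]=F0: 4-byte lead. pending=3, acc=0x0
Byte[1]=A9: continuation. acc=(acc<<6)|0x29=0x29, pending=2
Byte[2]=A1: continuation. acc=(acc<<6)|0x21=0xA61, pending=1
Byte[3]=8C: continuation. acc=(acc<<6)|0x0C=0x2984C, pending=0
Byte[4]=C3: 2-byte lead. pending=1, acc=0x3
Byte[5]=AB: continuation. acc=(acc<<6)|0x2B=0xEB, pending=0
Byte[6]=E3: 3-byte lead. pending=2, acc=0x3

Answer: 2 0x3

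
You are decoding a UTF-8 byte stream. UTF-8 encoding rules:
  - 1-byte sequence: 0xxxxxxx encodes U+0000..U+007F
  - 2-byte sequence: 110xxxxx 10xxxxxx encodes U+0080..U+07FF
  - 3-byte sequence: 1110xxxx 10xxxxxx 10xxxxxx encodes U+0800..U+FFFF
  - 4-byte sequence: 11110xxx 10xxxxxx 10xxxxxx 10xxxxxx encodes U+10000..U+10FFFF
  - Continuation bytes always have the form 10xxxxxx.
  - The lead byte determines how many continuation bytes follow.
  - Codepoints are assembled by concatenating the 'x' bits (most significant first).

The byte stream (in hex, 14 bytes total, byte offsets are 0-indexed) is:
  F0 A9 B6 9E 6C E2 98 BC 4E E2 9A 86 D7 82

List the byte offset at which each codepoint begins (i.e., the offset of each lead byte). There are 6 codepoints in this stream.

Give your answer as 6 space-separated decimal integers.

Answer: 0 4 5 8 9 12

Derivation:
Byte[0]=F0: 4-byte lead, need 3 cont bytes. acc=0x0
Byte[1]=A9: continuation. acc=(acc<<6)|0x29=0x29
Byte[2]=B6: continuation. acc=(acc<<6)|0x36=0xA76
Byte[3]=9E: continuation. acc=(acc<<6)|0x1E=0x29D9E
Completed: cp=U+29D9E (starts at byte 0)
Byte[4]=6C: 1-byte ASCII. cp=U+006C
Byte[5]=E2: 3-byte lead, need 2 cont bytes. acc=0x2
Byte[6]=98: continuation. acc=(acc<<6)|0x18=0x98
Byte[7]=BC: continuation. acc=(acc<<6)|0x3C=0x263C
Completed: cp=U+263C (starts at byte 5)
Byte[8]=4E: 1-byte ASCII. cp=U+004E
Byte[9]=E2: 3-byte lead, need 2 cont bytes. acc=0x2
Byte[10]=9A: continuation. acc=(acc<<6)|0x1A=0x9A
Byte[11]=86: continuation. acc=(acc<<6)|0x06=0x2686
Completed: cp=U+2686 (starts at byte 9)
Byte[12]=D7: 2-byte lead, need 1 cont bytes. acc=0x17
Byte[13]=82: continuation. acc=(acc<<6)|0x02=0x5C2
Completed: cp=U+05C2 (starts at byte 12)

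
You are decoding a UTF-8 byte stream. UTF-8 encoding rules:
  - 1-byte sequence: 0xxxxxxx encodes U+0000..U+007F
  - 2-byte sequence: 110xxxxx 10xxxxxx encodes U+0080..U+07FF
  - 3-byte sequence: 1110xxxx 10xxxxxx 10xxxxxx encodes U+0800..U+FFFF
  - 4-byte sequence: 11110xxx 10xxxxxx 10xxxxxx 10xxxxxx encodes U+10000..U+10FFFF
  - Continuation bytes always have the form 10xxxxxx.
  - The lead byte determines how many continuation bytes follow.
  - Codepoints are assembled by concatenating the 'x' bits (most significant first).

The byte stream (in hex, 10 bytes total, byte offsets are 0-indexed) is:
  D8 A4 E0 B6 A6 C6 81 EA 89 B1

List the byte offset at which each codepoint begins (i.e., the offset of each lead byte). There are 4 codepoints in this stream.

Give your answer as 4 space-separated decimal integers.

Answer: 0 2 5 7

Derivation:
Byte[0]=D8: 2-byte lead, need 1 cont bytes. acc=0x18
Byte[1]=A4: continuation. acc=(acc<<6)|0x24=0x624
Completed: cp=U+0624 (starts at byte 0)
Byte[2]=E0: 3-byte lead, need 2 cont bytes. acc=0x0
Byte[3]=B6: continuation. acc=(acc<<6)|0x36=0x36
Byte[4]=A6: continuation. acc=(acc<<6)|0x26=0xDA6
Completed: cp=U+0DA6 (starts at byte 2)
Byte[5]=C6: 2-byte lead, need 1 cont bytes. acc=0x6
Byte[6]=81: continuation. acc=(acc<<6)|0x01=0x181
Completed: cp=U+0181 (starts at byte 5)
Byte[7]=EA: 3-byte lead, need 2 cont bytes. acc=0xA
Byte[8]=89: continuation. acc=(acc<<6)|0x09=0x289
Byte[9]=B1: continuation. acc=(acc<<6)|0x31=0xA271
Completed: cp=U+A271 (starts at byte 7)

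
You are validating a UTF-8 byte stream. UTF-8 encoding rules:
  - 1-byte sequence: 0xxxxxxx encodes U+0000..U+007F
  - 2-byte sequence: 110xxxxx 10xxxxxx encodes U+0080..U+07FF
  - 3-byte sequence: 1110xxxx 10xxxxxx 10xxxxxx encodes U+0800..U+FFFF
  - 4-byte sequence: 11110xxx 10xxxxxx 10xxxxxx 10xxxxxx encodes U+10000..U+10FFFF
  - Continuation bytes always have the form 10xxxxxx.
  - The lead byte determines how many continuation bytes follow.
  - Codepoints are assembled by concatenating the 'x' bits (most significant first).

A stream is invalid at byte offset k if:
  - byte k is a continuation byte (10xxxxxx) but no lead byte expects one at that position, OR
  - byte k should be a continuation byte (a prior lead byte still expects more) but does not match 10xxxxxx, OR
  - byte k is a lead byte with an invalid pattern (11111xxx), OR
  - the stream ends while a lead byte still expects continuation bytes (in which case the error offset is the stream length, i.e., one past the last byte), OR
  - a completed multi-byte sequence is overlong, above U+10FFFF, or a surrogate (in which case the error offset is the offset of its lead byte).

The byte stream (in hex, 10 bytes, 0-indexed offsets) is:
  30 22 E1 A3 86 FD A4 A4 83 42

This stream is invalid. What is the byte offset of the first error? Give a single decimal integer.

Answer: 5

Derivation:
Byte[0]=30: 1-byte ASCII. cp=U+0030
Byte[1]=22: 1-byte ASCII. cp=U+0022
Byte[2]=E1: 3-byte lead, need 2 cont bytes. acc=0x1
Byte[3]=A3: continuation. acc=(acc<<6)|0x23=0x63
Byte[4]=86: continuation. acc=(acc<<6)|0x06=0x18C6
Completed: cp=U+18C6 (starts at byte 2)
Byte[5]=FD: INVALID lead byte (not 0xxx/110x/1110/11110)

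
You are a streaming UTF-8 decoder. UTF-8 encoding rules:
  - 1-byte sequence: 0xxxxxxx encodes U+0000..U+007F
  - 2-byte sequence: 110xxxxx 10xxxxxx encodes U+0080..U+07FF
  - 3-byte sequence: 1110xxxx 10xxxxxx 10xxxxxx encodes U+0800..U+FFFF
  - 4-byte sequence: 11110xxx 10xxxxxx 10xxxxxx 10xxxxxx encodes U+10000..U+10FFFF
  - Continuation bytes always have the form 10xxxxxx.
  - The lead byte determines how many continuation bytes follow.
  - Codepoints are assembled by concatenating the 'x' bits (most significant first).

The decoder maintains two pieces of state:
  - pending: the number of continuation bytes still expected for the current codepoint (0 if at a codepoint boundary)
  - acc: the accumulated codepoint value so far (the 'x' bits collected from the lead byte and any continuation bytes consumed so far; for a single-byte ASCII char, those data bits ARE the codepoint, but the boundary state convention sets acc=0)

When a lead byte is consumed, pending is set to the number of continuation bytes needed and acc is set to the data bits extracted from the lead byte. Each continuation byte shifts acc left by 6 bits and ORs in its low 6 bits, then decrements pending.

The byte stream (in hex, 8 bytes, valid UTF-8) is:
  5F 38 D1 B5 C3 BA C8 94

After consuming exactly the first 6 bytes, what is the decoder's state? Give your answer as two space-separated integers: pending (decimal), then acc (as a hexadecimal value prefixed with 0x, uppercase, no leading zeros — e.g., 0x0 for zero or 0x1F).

Byte[0]=5F: 1-byte. pending=0, acc=0x0
Byte[1]=38: 1-byte. pending=0, acc=0x0
Byte[2]=D1: 2-byte lead. pending=1, acc=0x11
Byte[3]=B5: continuation. acc=(acc<<6)|0x35=0x475, pending=0
Byte[4]=C3: 2-byte lead. pending=1, acc=0x3
Byte[5]=BA: continuation. acc=(acc<<6)|0x3A=0xFA, pending=0

Answer: 0 0xFA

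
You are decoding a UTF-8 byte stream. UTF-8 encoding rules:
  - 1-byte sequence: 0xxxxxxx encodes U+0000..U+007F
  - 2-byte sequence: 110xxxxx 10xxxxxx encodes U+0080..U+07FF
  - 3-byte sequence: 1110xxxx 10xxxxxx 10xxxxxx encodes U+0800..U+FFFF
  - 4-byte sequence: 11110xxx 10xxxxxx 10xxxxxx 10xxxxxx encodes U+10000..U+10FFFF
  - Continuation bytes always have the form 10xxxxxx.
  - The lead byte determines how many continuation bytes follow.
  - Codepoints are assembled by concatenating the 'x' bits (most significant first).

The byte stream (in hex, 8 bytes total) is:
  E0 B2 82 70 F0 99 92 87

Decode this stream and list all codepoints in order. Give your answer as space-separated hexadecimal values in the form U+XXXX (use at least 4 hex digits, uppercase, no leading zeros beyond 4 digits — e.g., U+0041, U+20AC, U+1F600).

Byte[0]=E0: 3-byte lead, need 2 cont bytes. acc=0x0
Byte[1]=B2: continuation. acc=(acc<<6)|0x32=0x32
Byte[2]=82: continuation. acc=(acc<<6)|0x02=0xC82
Completed: cp=U+0C82 (starts at byte 0)
Byte[3]=70: 1-byte ASCII. cp=U+0070
Byte[4]=F0: 4-byte lead, need 3 cont bytes. acc=0x0
Byte[5]=99: continuation. acc=(acc<<6)|0x19=0x19
Byte[6]=92: continuation. acc=(acc<<6)|0x12=0x652
Byte[7]=87: continuation. acc=(acc<<6)|0x07=0x19487
Completed: cp=U+19487 (starts at byte 4)

Answer: U+0C82 U+0070 U+19487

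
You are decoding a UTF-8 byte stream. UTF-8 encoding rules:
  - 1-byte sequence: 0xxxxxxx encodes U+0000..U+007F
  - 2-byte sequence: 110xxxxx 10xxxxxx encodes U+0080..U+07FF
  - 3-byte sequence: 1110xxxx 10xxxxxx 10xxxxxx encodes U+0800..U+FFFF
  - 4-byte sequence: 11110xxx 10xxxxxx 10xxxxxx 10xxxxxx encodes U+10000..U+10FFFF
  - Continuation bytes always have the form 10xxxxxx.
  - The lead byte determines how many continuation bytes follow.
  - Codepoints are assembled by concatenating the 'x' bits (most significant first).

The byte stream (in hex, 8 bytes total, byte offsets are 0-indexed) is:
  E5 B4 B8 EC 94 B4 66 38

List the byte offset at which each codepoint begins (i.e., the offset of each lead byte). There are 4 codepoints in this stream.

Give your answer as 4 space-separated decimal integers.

Byte[0]=E5: 3-byte lead, need 2 cont bytes. acc=0x5
Byte[1]=B4: continuation. acc=(acc<<6)|0x34=0x174
Byte[2]=B8: continuation. acc=(acc<<6)|0x38=0x5D38
Completed: cp=U+5D38 (starts at byte 0)
Byte[3]=EC: 3-byte lead, need 2 cont bytes. acc=0xC
Byte[4]=94: continuation. acc=(acc<<6)|0x14=0x314
Byte[5]=B4: continuation. acc=(acc<<6)|0x34=0xC534
Completed: cp=U+C534 (starts at byte 3)
Byte[6]=66: 1-byte ASCII. cp=U+0066
Byte[7]=38: 1-byte ASCII. cp=U+0038

Answer: 0 3 6 7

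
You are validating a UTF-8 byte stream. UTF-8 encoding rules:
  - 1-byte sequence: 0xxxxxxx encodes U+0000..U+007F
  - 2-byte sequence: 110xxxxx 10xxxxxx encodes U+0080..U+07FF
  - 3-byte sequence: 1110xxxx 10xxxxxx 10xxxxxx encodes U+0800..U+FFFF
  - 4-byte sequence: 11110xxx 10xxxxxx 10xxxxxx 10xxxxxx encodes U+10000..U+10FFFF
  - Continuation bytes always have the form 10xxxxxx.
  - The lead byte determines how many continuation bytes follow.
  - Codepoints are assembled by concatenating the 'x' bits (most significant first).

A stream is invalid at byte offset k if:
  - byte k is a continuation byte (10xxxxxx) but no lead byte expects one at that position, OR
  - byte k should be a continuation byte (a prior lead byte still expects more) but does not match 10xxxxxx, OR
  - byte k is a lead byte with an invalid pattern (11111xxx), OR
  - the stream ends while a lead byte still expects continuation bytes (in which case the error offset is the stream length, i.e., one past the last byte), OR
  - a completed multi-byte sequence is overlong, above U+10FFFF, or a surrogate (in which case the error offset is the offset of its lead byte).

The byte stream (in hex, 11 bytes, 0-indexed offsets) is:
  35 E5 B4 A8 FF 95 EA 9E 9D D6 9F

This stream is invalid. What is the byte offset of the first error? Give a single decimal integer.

Byte[0]=35: 1-byte ASCII. cp=U+0035
Byte[1]=E5: 3-byte lead, need 2 cont bytes. acc=0x5
Byte[2]=B4: continuation. acc=(acc<<6)|0x34=0x174
Byte[3]=A8: continuation. acc=(acc<<6)|0x28=0x5D28
Completed: cp=U+5D28 (starts at byte 1)
Byte[4]=FF: INVALID lead byte (not 0xxx/110x/1110/11110)

Answer: 4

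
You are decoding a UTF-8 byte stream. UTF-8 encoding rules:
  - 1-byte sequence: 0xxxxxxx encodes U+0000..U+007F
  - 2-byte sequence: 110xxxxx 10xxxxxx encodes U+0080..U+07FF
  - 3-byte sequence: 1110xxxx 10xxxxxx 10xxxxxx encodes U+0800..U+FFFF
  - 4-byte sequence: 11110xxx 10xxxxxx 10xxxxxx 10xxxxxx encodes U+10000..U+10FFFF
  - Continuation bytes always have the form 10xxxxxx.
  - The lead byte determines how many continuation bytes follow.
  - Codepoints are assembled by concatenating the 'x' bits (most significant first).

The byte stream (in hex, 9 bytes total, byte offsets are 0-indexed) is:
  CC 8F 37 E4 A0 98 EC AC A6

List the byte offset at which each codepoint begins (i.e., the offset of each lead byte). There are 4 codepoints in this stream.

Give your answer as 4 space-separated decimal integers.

Answer: 0 2 3 6

Derivation:
Byte[0]=CC: 2-byte lead, need 1 cont bytes. acc=0xC
Byte[1]=8F: continuation. acc=(acc<<6)|0x0F=0x30F
Completed: cp=U+030F (starts at byte 0)
Byte[2]=37: 1-byte ASCII. cp=U+0037
Byte[3]=E4: 3-byte lead, need 2 cont bytes. acc=0x4
Byte[4]=A0: continuation. acc=(acc<<6)|0x20=0x120
Byte[5]=98: continuation. acc=(acc<<6)|0x18=0x4818
Completed: cp=U+4818 (starts at byte 3)
Byte[6]=EC: 3-byte lead, need 2 cont bytes. acc=0xC
Byte[7]=AC: continuation. acc=(acc<<6)|0x2C=0x32C
Byte[8]=A6: continuation. acc=(acc<<6)|0x26=0xCB26
Completed: cp=U+CB26 (starts at byte 6)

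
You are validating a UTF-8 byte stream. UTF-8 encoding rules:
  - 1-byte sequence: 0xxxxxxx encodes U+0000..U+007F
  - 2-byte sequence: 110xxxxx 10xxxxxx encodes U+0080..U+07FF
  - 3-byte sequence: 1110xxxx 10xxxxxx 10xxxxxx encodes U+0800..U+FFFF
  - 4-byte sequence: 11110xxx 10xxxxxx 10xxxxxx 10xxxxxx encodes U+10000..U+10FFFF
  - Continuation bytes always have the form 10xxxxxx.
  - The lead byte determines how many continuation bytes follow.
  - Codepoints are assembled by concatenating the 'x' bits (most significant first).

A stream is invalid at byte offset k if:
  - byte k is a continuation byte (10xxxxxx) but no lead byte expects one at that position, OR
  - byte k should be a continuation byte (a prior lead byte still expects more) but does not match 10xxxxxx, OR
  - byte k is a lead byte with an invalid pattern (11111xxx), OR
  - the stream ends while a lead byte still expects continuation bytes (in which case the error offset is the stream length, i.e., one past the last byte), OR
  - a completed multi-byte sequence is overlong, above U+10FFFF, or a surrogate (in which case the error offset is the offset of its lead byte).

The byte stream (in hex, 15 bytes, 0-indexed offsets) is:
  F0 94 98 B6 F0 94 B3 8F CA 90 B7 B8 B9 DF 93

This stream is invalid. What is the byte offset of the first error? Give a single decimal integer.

Byte[0]=F0: 4-byte lead, need 3 cont bytes. acc=0x0
Byte[1]=94: continuation. acc=(acc<<6)|0x14=0x14
Byte[2]=98: continuation. acc=(acc<<6)|0x18=0x518
Byte[3]=B6: continuation. acc=(acc<<6)|0x36=0x14636
Completed: cp=U+14636 (starts at byte 0)
Byte[4]=F0: 4-byte lead, need 3 cont bytes. acc=0x0
Byte[5]=94: continuation. acc=(acc<<6)|0x14=0x14
Byte[6]=B3: continuation. acc=(acc<<6)|0x33=0x533
Byte[7]=8F: continuation. acc=(acc<<6)|0x0F=0x14CCF
Completed: cp=U+14CCF (starts at byte 4)
Byte[8]=CA: 2-byte lead, need 1 cont bytes. acc=0xA
Byte[9]=90: continuation. acc=(acc<<6)|0x10=0x290
Completed: cp=U+0290 (starts at byte 8)
Byte[10]=B7: INVALID lead byte (not 0xxx/110x/1110/11110)

Answer: 10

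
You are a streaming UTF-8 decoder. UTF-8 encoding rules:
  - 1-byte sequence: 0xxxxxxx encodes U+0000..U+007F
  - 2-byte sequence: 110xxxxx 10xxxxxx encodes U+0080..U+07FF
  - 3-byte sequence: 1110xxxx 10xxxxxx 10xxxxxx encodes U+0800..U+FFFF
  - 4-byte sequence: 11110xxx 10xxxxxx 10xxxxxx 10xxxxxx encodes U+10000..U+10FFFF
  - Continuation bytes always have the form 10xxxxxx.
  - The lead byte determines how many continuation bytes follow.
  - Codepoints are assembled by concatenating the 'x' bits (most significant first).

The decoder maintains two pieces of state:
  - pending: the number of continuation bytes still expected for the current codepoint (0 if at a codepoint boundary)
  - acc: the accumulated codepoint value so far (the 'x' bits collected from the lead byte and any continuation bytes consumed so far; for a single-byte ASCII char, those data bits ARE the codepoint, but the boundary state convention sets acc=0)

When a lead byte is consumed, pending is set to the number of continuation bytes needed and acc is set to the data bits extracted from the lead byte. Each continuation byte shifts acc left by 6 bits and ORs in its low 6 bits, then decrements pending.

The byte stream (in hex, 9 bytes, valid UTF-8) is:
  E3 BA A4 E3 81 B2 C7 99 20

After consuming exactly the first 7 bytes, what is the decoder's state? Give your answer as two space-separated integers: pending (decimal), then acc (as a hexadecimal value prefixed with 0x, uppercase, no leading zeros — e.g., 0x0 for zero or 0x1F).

Answer: 1 0x7

Derivation:
Byte[0]=E3: 3-byte lead. pending=2, acc=0x3
Byte[1]=BA: continuation. acc=(acc<<6)|0x3A=0xFA, pending=1
Byte[2]=A4: continuation. acc=(acc<<6)|0x24=0x3EA4, pending=0
Byte[3]=E3: 3-byte lead. pending=2, acc=0x3
Byte[4]=81: continuation. acc=(acc<<6)|0x01=0xC1, pending=1
Byte[5]=B2: continuation. acc=(acc<<6)|0x32=0x3072, pending=0
Byte[6]=C7: 2-byte lead. pending=1, acc=0x7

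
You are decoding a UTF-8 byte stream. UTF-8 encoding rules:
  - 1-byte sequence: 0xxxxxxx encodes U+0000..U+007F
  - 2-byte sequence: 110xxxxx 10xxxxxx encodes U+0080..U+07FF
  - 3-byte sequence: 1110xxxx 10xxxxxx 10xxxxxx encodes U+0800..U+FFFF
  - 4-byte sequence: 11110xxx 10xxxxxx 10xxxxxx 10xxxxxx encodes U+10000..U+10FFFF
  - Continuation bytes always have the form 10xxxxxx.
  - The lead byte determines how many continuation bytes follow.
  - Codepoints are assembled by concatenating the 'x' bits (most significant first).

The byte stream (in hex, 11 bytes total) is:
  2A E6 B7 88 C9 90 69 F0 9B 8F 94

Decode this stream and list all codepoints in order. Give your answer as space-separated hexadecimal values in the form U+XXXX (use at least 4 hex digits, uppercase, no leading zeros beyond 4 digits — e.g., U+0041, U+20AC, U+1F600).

Byte[0]=2A: 1-byte ASCII. cp=U+002A
Byte[1]=E6: 3-byte lead, need 2 cont bytes. acc=0x6
Byte[2]=B7: continuation. acc=(acc<<6)|0x37=0x1B7
Byte[3]=88: continuation. acc=(acc<<6)|0x08=0x6DC8
Completed: cp=U+6DC8 (starts at byte 1)
Byte[4]=C9: 2-byte lead, need 1 cont bytes. acc=0x9
Byte[5]=90: continuation. acc=(acc<<6)|0x10=0x250
Completed: cp=U+0250 (starts at byte 4)
Byte[6]=69: 1-byte ASCII. cp=U+0069
Byte[7]=F0: 4-byte lead, need 3 cont bytes. acc=0x0
Byte[8]=9B: continuation. acc=(acc<<6)|0x1B=0x1B
Byte[9]=8F: continuation. acc=(acc<<6)|0x0F=0x6CF
Byte[10]=94: continuation. acc=(acc<<6)|0x14=0x1B3D4
Completed: cp=U+1B3D4 (starts at byte 7)

Answer: U+002A U+6DC8 U+0250 U+0069 U+1B3D4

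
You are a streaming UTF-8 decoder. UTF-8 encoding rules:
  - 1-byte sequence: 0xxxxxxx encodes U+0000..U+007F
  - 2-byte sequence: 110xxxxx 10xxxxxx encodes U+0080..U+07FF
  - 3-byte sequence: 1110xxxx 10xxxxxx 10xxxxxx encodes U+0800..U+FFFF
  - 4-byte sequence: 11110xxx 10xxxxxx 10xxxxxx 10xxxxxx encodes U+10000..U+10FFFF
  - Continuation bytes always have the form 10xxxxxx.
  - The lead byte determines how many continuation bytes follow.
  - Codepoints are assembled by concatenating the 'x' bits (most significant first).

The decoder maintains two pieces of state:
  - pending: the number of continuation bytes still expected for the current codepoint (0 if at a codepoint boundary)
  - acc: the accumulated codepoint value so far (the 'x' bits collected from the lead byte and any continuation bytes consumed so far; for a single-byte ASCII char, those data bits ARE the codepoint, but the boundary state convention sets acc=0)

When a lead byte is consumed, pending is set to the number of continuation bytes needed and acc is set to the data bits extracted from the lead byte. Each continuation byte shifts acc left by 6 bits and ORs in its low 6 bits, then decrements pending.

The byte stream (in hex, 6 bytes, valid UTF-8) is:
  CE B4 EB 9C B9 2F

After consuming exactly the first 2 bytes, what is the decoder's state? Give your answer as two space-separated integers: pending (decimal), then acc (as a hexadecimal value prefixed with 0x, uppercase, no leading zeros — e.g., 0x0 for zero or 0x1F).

Byte[0]=CE: 2-byte lead. pending=1, acc=0xE
Byte[1]=B4: continuation. acc=(acc<<6)|0x34=0x3B4, pending=0

Answer: 0 0x3B4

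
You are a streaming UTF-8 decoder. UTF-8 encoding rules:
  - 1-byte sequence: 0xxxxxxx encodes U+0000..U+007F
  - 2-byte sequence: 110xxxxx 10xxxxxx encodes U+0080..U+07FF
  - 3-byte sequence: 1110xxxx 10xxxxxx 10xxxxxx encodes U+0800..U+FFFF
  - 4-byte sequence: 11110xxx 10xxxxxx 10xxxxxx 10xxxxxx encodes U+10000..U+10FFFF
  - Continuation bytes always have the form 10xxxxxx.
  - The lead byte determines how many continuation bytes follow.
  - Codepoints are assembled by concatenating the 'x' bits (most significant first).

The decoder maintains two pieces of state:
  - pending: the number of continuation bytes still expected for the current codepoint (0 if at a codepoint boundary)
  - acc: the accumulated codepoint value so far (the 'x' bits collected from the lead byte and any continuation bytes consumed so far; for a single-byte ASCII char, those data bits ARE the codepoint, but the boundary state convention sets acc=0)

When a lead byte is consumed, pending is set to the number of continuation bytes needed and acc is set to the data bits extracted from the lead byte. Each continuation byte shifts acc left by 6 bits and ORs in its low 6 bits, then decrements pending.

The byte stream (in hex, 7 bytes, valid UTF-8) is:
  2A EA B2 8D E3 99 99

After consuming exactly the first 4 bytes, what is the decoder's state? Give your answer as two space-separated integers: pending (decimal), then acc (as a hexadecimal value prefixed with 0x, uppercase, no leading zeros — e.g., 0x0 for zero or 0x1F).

Answer: 0 0xAC8D

Derivation:
Byte[0]=2A: 1-byte. pending=0, acc=0x0
Byte[1]=EA: 3-byte lead. pending=2, acc=0xA
Byte[2]=B2: continuation. acc=(acc<<6)|0x32=0x2B2, pending=1
Byte[3]=8D: continuation. acc=(acc<<6)|0x0D=0xAC8D, pending=0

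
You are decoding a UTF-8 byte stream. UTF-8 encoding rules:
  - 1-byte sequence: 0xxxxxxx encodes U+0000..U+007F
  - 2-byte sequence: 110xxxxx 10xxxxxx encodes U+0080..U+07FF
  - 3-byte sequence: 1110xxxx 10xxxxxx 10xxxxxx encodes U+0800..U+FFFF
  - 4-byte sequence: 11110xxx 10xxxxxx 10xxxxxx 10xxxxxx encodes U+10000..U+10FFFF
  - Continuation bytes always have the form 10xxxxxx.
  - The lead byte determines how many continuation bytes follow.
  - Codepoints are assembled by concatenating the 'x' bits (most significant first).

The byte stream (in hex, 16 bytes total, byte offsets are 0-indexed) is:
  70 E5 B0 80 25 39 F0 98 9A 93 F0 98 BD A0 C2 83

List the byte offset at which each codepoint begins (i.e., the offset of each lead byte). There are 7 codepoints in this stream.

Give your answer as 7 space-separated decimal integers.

Byte[0]=70: 1-byte ASCII. cp=U+0070
Byte[1]=E5: 3-byte lead, need 2 cont bytes. acc=0x5
Byte[2]=B0: continuation. acc=(acc<<6)|0x30=0x170
Byte[3]=80: continuation. acc=(acc<<6)|0x00=0x5C00
Completed: cp=U+5C00 (starts at byte 1)
Byte[4]=25: 1-byte ASCII. cp=U+0025
Byte[5]=39: 1-byte ASCII. cp=U+0039
Byte[6]=F0: 4-byte lead, need 3 cont bytes. acc=0x0
Byte[7]=98: continuation. acc=(acc<<6)|0x18=0x18
Byte[8]=9A: continuation. acc=(acc<<6)|0x1A=0x61A
Byte[9]=93: continuation. acc=(acc<<6)|0x13=0x18693
Completed: cp=U+18693 (starts at byte 6)
Byte[10]=F0: 4-byte lead, need 3 cont bytes. acc=0x0
Byte[11]=98: continuation. acc=(acc<<6)|0x18=0x18
Byte[12]=BD: continuation. acc=(acc<<6)|0x3D=0x63D
Byte[13]=A0: continuation. acc=(acc<<6)|0x20=0x18F60
Completed: cp=U+18F60 (starts at byte 10)
Byte[14]=C2: 2-byte lead, need 1 cont bytes. acc=0x2
Byte[15]=83: continuation. acc=(acc<<6)|0x03=0x83
Completed: cp=U+0083 (starts at byte 14)

Answer: 0 1 4 5 6 10 14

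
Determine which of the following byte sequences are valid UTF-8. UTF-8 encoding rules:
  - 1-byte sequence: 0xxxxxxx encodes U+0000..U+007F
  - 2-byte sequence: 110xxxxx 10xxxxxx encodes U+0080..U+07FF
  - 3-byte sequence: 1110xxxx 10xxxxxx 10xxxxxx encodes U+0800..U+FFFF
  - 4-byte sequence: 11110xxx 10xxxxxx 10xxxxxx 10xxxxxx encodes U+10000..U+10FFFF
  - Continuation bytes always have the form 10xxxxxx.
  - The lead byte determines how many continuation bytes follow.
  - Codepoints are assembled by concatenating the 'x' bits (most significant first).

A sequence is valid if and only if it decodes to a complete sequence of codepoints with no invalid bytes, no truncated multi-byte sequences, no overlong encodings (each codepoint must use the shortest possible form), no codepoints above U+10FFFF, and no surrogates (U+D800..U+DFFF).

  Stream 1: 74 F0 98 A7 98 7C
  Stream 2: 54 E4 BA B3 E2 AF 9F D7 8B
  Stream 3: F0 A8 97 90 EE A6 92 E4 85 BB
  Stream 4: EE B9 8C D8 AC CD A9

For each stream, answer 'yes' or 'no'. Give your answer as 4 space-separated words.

Answer: yes yes yes yes

Derivation:
Stream 1: decodes cleanly. VALID
Stream 2: decodes cleanly. VALID
Stream 3: decodes cleanly. VALID
Stream 4: decodes cleanly. VALID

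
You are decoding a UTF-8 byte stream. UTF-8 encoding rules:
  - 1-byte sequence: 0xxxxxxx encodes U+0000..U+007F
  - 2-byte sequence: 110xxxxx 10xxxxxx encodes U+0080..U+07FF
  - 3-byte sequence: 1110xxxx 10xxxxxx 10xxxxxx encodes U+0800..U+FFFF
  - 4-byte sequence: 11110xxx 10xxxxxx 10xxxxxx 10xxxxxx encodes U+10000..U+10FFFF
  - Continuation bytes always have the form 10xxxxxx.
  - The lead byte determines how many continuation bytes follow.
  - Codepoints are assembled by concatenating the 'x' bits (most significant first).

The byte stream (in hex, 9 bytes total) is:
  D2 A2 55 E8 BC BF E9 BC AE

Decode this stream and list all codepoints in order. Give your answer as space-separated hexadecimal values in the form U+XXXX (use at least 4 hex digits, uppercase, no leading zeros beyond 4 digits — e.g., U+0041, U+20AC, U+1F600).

Byte[0]=D2: 2-byte lead, need 1 cont bytes. acc=0x12
Byte[1]=A2: continuation. acc=(acc<<6)|0x22=0x4A2
Completed: cp=U+04A2 (starts at byte 0)
Byte[2]=55: 1-byte ASCII. cp=U+0055
Byte[3]=E8: 3-byte lead, need 2 cont bytes. acc=0x8
Byte[4]=BC: continuation. acc=(acc<<6)|0x3C=0x23C
Byte[5]=BF: continuation. acc=(acc<<6)|0x3F=0x8F3F
Completed: cp=U+8F3F (starts at byte 3)
Byte[6]=E9: 3-byte lead, need 2 cont bytes. acc=0x9
Byte[7]=BC: continuation. acc=(acc<<6)|0x3C=0x27C
Byte[8]=AE: continuation. acc=(acc<<6)|0x2E=0x9F2E
Completed: cp=U+9F2E (starts at byte 6)

Answer: U+04A2 U+0055 U+8F3F U+9F2E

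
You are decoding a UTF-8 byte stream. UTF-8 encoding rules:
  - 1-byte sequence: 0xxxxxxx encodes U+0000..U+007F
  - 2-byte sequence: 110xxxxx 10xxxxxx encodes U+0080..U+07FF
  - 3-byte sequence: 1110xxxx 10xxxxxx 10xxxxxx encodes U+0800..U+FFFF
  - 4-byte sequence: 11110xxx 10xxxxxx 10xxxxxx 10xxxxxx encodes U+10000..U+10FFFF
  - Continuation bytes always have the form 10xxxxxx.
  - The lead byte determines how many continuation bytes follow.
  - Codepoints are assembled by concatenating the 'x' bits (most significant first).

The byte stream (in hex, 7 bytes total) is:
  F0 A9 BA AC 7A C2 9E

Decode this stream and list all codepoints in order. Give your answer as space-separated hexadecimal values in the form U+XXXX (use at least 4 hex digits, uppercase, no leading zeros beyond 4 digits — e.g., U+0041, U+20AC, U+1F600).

Answer: U+29EAC U+007A U+009E

Derivation:
Byte[0]=F0: 4-byte lead, need 3 cont bytes. acc=0x0
Byte[1]=A9: continuation. acc=(acc<<6)|0x29=0x29
Byte[2]=BA: continuation. acc=(acc<<6)|0x3A=0xA7A
Byte[3]=AC: continuation. acc=(acc<<6)|0x2C=0x29EAC
Completed: cp=U+29EAC (starts at byte 0)
Byte[4]=7A: 1-byte ASCII. cp=U+007A
Byte[5]=C2: 2-byte lead, need 1 cont bytes. acc=0x2
Byte[6]=9E: continuation. acc=(acc<<6)|0x1E=0x9E
Completed: cp=U+009E (starts at byte 5)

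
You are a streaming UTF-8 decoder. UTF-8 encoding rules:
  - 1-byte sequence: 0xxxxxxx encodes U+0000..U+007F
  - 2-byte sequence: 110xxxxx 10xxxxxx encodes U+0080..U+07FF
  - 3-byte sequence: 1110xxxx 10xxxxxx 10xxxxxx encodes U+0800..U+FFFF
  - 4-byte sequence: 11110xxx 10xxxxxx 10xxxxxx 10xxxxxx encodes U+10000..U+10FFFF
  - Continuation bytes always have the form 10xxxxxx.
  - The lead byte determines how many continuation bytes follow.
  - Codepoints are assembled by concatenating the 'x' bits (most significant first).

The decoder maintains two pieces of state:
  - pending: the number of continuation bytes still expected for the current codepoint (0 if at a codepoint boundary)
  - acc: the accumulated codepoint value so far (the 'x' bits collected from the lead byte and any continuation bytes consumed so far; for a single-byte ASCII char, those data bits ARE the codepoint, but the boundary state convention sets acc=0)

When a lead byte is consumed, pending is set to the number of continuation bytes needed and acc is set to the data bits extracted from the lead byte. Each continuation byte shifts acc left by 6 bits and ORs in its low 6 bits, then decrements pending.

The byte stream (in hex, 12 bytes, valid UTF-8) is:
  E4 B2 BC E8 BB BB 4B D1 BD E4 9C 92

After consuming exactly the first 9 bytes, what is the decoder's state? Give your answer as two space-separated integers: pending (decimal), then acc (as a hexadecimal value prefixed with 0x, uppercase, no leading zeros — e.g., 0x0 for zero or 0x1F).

Byte[0]=E4: 3-byte lead. pending=2, acc=0x4
Byte[1]=B2: continuation. acc=(acc<<6)|0x32=0x132, pending=1
Byte[2]=BC: continuation. acc=(acc<<6)|0x3C=0x4CBC, pending=0
Byte[3]=E8: 3-byte lead. pending=2, acc=0x8
Byte[4]=BB: continuation. acc=(acc<<6)|0x3B=0x23B, pending=1
Byte[5]=BB: continuation. acc=(acc<<6)|0x3B=0x8EFB, pending=0
Byte[6]=4B: 1-byte. pending=0, acc=0x0
Byte[7]=D1: 2-byte lead. pending=1, acc=0x11
Byte[8]=BD: continuation. acc=(acc<<6)|0x3D=0x47D, pending=0

Answer: 0 0x47D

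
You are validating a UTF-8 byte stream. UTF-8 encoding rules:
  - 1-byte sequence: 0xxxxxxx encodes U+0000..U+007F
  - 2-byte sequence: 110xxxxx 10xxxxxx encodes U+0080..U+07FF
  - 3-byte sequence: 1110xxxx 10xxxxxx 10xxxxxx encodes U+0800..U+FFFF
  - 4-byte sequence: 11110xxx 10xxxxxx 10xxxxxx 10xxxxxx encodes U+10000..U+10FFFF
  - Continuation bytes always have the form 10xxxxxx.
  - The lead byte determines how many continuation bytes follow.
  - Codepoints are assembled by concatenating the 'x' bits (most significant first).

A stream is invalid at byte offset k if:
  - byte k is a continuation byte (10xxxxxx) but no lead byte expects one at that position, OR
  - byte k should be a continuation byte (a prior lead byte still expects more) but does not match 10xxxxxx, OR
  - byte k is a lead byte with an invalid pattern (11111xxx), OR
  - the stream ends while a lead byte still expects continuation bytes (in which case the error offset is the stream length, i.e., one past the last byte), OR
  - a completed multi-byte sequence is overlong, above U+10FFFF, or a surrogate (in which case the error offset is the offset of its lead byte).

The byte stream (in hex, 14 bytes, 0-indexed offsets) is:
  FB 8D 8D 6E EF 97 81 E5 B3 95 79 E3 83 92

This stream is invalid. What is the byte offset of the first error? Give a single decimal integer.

Byte[0]=FB: INVALID lead byte (not 0xxx/110x/1110/11110)

Answer: 0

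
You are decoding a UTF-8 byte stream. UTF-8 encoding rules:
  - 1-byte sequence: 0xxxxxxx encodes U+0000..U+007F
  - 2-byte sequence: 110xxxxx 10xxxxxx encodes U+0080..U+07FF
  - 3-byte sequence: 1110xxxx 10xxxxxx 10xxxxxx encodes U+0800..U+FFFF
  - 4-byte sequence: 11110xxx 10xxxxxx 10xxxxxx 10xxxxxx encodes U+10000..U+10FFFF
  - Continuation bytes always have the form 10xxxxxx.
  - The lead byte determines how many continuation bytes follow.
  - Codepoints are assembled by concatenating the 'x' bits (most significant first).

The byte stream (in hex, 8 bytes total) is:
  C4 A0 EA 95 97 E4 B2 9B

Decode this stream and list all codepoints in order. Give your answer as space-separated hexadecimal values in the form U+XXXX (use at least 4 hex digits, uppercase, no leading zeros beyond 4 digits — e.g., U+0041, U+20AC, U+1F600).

Answer: U+0120 U+A557 U+4C9B

Derivation:
Byte[0]=C4: 2-byte lead, need 1 cont bytes. acc=0x4
Byte[1]=A0: continuation. acc=(acc<<6)|0x20=0x120
Completed: cp=U+0120 (starts at byte 0)
Byte[2]=EA: 3-byte lead, need 2 cont bytes. acc=0xA
Byte[3]=95: continuation. acc=(acc<<6)|0x15=0x295
Byte[4]=97: continuation. acc=(acc<<6)|0x17=0xA557
Completed: cp=U+A557 (starts at byte 2)
Byte[5]=E4: 3-byte lead, need 2 cont bytes. acc=0x4
Byte[6]=B2: continuation. acc=(acc<<6)|0x32=0x132
Byte[7]=9B: continuation. acc=(acc<<6)|0x1B=0x4C9B
Completed: cp=U+4C9B (starts at byte 5)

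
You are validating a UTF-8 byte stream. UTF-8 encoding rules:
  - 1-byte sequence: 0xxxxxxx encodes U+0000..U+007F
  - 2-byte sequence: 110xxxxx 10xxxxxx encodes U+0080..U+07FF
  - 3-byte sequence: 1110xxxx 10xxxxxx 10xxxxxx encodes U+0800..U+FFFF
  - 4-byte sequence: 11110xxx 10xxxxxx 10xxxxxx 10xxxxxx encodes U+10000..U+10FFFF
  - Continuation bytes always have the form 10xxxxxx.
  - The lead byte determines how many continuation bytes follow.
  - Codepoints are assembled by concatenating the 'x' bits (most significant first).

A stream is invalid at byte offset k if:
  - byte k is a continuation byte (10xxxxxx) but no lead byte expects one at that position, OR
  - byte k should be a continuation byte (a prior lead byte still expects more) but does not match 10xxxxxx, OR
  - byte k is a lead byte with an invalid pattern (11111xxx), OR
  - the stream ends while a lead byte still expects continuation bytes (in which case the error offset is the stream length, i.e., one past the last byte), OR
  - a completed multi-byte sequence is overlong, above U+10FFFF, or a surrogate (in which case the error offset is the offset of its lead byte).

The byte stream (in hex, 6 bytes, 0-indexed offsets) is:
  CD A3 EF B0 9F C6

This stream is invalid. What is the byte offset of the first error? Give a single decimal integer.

Byte[0]=CD: 2-byte lead, need 1 cont bytes. acc=0xD
Byte[1]=A3: continuation. acc=(acc<<6)|0x23=0x363
Completed: cp=U+0363 (starts at byte 0)
Byte[2]=EF: 3-byte lead, need 2 cont bytes. acc=0xF
Byte[3]=B0: continuation. acc=(acc<<6)|0x30=0x3F0
Byte[4]=9F: continuation. acc=(acc<<6)|0x1F=0xFC1F
Completed: cp=U+FC1F (starts at byte 2)
Byte[5]=C6: 2-byte lead, need 1 cont bytes. acc=0x6
Byte[6]: stream ended, expected continuation. INVALID

Answer: 6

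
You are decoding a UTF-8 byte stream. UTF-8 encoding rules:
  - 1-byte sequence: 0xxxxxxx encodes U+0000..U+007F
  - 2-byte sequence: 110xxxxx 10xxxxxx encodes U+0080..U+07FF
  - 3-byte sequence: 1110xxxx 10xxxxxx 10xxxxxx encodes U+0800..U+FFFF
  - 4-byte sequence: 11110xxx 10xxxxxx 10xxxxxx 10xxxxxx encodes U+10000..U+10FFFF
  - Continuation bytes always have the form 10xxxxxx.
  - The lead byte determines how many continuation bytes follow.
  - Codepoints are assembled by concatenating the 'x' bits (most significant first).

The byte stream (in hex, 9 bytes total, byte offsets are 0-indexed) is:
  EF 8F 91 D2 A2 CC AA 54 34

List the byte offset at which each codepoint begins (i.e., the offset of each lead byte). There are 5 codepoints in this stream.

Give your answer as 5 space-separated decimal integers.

Answer: 0 3 5 7 8

Derivation:
Byte[0]=EF: 3-byte lead, need 2 cont bytes. acc=0xF
Byte[1]=8F: continuation. acc=(acc<<6)|0x0F=0x3CF
Byte[2]=91: continuation. acc=(acc<<6)|0x11=0xF3D1
Completed: cp=U+F3D1 (starts at byte 0)
Byte[3]=D2: 2-byte lead, need 1 cont bytes. acc=0x12
Byte[4]=A2: continuation. acc=(acc<<6)|0x22=0x4A2
Completed: cp=U+04A2 (starts at byte 3)
Byte[5]=CC: 2-byte lead, need 1 cont bytes. acc=0xC
Byte[6]=AA: continuation. acc=(acc<<6)|0x2A=0x32A
Completed: cp=U+032A (starts at byte 5)
Byte[7]=54: 1-byte ASCII. cp=U+0054
Byte[8]=34: 1-byte ASCII. cp=U+0034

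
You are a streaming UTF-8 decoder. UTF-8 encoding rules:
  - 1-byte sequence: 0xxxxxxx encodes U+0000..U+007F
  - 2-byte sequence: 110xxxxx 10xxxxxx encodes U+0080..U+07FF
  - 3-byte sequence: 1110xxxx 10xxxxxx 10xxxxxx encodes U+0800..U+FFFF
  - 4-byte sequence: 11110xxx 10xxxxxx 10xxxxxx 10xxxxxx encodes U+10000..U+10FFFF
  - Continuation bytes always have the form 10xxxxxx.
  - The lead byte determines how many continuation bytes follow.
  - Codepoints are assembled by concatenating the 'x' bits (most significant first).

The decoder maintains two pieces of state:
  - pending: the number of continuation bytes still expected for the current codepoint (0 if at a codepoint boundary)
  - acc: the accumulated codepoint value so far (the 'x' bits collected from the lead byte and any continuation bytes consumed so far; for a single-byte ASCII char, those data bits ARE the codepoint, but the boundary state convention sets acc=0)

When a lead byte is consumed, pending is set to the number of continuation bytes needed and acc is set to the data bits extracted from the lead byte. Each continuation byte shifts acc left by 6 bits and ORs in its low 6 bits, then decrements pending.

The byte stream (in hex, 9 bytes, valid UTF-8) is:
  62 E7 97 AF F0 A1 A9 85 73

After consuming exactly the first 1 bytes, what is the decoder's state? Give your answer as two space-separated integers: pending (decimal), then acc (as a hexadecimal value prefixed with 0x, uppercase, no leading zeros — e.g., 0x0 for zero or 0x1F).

Byte[0]=62: 1-byte. pending=0, acc=0x0

Answer: 0 0x0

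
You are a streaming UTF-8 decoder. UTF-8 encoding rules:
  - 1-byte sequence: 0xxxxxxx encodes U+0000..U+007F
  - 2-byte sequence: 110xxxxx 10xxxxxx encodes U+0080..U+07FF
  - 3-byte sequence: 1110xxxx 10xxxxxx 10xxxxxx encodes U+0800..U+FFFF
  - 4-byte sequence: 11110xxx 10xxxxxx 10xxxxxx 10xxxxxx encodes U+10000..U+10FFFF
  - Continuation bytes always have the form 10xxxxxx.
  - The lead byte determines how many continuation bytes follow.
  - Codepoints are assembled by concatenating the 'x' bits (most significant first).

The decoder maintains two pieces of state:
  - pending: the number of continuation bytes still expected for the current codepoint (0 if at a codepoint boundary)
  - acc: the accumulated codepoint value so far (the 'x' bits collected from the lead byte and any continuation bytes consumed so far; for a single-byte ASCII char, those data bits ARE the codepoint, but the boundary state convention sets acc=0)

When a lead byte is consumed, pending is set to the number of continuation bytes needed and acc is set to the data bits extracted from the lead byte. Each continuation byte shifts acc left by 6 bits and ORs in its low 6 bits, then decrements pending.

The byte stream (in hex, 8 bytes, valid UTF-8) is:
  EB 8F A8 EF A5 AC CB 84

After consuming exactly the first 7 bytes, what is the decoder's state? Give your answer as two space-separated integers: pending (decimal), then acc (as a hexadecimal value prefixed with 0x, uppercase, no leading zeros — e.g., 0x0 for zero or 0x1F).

Answer: 1 0xB

Derivation:
Byte[0]=EB: 3-byte lead. pending=2, acc=0xB
Byte[1]=8F: continuation. acc=(acc<<6)|0x0F=0x2CF, pending=1
Byte[2]=A8: continuation. acc=(acc<<6)|0x28=0xB3E8, pending=0
Byte[3]=EF: 3-byte lead. pending=2, acc=0xF
Byte[4]=A5: continuation. acc=(acc<<6)|0x25=0x3E5, pending=1
Byte[5]=AC: continuation. acc=(acc<<6)|0x2C=0xF96C, pending=0
Byte[6]=CB: 2-byte lead. pending=1, acc=0xB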